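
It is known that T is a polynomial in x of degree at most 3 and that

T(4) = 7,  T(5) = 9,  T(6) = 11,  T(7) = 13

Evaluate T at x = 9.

17

First differences: 2, 2, 2.
Level-1 differences are constant, so T has degree 1.
Fitting a degree-1 polynomial gives T(x) = 2x - 1.
Then T(9) = 17.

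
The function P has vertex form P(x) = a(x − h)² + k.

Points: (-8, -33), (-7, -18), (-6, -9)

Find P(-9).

First differences 15, 9; second difference -6 = 2a, so a = -3.
Expanding, the x-coefficient is −2ah = 6h; matching it to the data gives h = -5, and then k = -6.
So P(x) = -3(x + 5)² − 6.
P(-9) = -3·(-4)² − 6 = -54.

-54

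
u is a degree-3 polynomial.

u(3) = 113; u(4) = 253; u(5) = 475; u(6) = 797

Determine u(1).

7

Write u(m) = am³ + bm² + cm + d; the 4 given values yield a linear system in the 4 coefficients.
Solving, u(m) = 3m³ + 5m² - 6m + 5.
Then u(1) = 7.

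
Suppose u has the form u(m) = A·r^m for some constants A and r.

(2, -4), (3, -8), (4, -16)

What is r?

2

Consecutive ratio: -8/(-4) = 2, and -16/(-8) = 2, so r = 2.
Then A·2^2 = -4 gives A = -1, and u(m) = -1·2^m.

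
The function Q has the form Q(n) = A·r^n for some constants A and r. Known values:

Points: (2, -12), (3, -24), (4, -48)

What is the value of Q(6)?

Consecutive ratio: -24/(-12) = 2, and -48/(-24) = 2, so r = 2.
Then A·2^2 = -12 gives A = -3, and Q(n) = -3·2^n.
Q(6) = -3·2^6 = -192.

-192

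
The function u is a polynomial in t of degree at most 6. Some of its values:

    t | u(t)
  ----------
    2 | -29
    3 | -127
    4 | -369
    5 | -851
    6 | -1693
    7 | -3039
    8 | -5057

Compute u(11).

First differences: -98, -242, -482, -842, -1346, -2018. Second differences: -144, -240, -360, -504, -672. Third differences: -96, -120, -144, -168. Fourth differences: -24, -24, -24.
Level-4 differences are constant, so u has degree 4.
Fitting a degree-4 polynomial gives u(t) = -t^4 - 2t³ + t² - 1.
Then u(11) = -17183.

-17183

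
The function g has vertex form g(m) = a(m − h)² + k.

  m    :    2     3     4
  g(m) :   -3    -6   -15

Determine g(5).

First differences -3, -9; second difference -6 = 2a, so a = -3.
Expanding, the m-coefficient is −2ah = 6h; matching it to the data gives h = 2, and then k = -3.
So g(m) = -3(m − 2)² − 3.
g(5) = -3·3² − 3 = -30.

-30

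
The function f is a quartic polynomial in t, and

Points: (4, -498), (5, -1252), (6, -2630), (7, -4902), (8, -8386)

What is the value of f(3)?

Write f(t) = at^4 + bt³ + ct² + dt + e; the 5 given values yield a linear system in the 5 coefficients.
Solving, f(t) = -2t^4 - t³ + 5t² - 2.
Then f(3) = -146.

-146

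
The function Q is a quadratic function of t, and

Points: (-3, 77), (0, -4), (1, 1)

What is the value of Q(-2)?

34

Write Q(t) = at² + bt + c; the 3 given values yield a linear system in the 3 coefficients.
Solving, Q(t) = 8t² - 3t - 4.
Then Q(-2) = 34.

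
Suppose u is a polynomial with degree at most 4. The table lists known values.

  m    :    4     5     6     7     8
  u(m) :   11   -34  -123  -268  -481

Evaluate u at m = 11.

-1648

First differences: -45, -89, -145, -213. Second differences: -44, -56, -68. Third differences: -12, -12.
Level-3 differences are constant, so u has degree 3.
Fitting a degree-3 polynomial gives u(m) = -2m³ + 8m² + 5m - 9.
Then u(11) = -1648.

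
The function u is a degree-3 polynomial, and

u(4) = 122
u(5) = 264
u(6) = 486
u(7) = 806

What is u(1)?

-4

Write u(k) = ak³ + bk² + ck + d; the 4 given values yield a linear system in the 4 coefficients.
Solving, u(k) = 3k³ - 5k² + 4k - 6.
Then u(1) = -4.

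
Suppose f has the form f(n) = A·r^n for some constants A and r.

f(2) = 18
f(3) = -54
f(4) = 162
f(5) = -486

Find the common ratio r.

Consecutive ratio: -54/18 = -3, and 162/(-54) = -3, so r = -3.
Then A·(-3)^2 = 18 gives A = 2, and f(n) = 2·(-3)^n.

-3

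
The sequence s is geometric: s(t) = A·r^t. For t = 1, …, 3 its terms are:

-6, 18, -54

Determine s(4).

162

Consecutive ratio: 18/(-6) = -3, and -54/18 = -3, so r = -3.
Then A·(-3)^1 = -6 gives A = 2, and s(t) = 2·(-3)^t.
s(4) = 2·(-3)^4 = 162.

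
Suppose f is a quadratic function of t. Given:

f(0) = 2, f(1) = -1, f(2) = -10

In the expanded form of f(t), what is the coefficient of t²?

Write f(t) = at² + bt + c; the 3 given values yield a linear system in the 3 coefficients.
Solving, f(t) = -3t² + 2.
The coefficient of t² is -3.

-3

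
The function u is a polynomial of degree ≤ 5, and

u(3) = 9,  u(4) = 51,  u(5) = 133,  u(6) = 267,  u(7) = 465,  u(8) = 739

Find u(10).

1563

First differences: 42, 82, 134, 198, 274. Second differences: 40, 52, 64, 76. Third differences: 12, 12, 12.
Level-3 differences are constant, so u has degree 3.
Fitting a degree-3 polynomial gives u(k) = 2k³ - 4k² - 4k + 3.
Then u(10) = 1563.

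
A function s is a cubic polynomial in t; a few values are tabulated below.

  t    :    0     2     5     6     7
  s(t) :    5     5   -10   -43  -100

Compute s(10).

Write s(t) = at³ + bt² + ct + d; the 5 given values yield a linear system in the 4 coefficients.
Solving, s(t) = -t³ + 6t² - 8t + 5.
Then s(10) = -475.

-475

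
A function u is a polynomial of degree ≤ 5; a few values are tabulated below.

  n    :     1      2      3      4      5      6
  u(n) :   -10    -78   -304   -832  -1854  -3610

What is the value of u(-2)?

-34

First differences: -68, -226, -528, -1022, -1756. Second differences: -158, -302, -494, -734. Third differences: -144, -192, -240. Fourth differences: -48, -48.
Level-4 differences are constant, so u has degree 4.
Fitting a degree-4 polynomial gives u(n) = -2n^4 - 4n³ - 5n² + 5n - 4.
Then u(-2) = -34.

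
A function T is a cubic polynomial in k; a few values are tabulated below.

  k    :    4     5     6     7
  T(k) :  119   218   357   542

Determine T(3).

Write T(k) = ak³ + bk² + ck + d; the 4 given values yield a linear system in the 4 coefficients.
Solving, T(k) = k³ + 5k² - 7k + 3.
Then T(3) = 54.

54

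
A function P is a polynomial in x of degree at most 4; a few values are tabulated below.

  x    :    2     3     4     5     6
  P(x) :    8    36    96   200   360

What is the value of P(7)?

588

First differences: 28, 60, 104, 160. Second differences: 32, 44, 56. Third differences: 12, 12.
Level-3 differences are constant, so P has degree 3.
Extending the table by one column gives the next first difference 228, so P(7) = 360 + 228 = 588.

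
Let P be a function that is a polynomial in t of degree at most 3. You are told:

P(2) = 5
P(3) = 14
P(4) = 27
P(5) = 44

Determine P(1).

First differences: 9, 13, 17. Second differences: 4, 4.
Level-2 differences are constant, so P has degree 2.
Fitting a degree-2 polynomial gives P(t) = 2t² - t - 1.
Then P(1) = 0.

0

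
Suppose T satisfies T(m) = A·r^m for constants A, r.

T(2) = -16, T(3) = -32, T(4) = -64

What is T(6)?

-256

Consecutive ratio: -32/(-16) = 2, and -64/(-32) = 2, so r = 2.
Then A·2^2 = -16 gives A = -4, and T(m) = -4·2^m.
T(6) = -4·2^6 = -256.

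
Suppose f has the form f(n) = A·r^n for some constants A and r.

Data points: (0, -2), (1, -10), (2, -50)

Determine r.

5

Consecutive ratio: -10/(-2) = 5, and -50/(-10) = 5, so r = 5.
Then A·5^0 = -2 gives A = -2, and f(n) = -2·5^n.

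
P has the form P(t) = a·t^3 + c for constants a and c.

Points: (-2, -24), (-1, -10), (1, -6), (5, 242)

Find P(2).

8

From P(-2) = -24 and P(-1) = -10: -8a + c = -24 and -1a + c = -10.
Subtracting: 7a = 14, so a = 2; then c = -24 − 2·(-8) = -8.
So P(t) = 2t³ − 8, and P(2) = 8.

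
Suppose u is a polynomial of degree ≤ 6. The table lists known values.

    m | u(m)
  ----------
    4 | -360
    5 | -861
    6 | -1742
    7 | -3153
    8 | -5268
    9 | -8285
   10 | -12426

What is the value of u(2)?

Write u(m) = am^6 + bm^5 + cm^4 + dm³ + em² + pm + q; the 7 given values yield a linear system in the 7 coefficients.
Solving, the top 2 coefficients vanish, and u(m) = -m^4 - 3m³ + 6m² - 3m + 4.
Then u(2) = -18.

-18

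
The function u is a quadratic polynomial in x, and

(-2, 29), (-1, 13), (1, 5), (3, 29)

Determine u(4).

Write u(x) = ax² + bx + c; the 4 given values yield a linear system in the 3 coefficients.
Solving, u(x) = 4x² - 4x + 5.
Then u(4) = 53.

53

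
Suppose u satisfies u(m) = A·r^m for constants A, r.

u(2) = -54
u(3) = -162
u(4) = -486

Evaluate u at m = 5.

-1458

Consecutive ratio: -162/(-54) = 3, and -486/(-162) = 3, so r = 3.
Then A·3^2 = -54 gives A = -6, and u(m) = -6·3^m.
u(5) = -6·3^5 = -1458.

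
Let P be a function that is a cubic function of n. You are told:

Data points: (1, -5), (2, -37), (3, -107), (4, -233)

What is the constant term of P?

Write P(n) = an³ + bn² + cn + d; the 4 given values yield a linear system in the 4 coefficients.
Solving, P(n) = -3n³ - n² - 8n + 7.
The constant term is P(0) = 7.

7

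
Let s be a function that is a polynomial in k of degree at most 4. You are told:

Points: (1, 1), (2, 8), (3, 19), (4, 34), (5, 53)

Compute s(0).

First differences: 7, 11, 15, 19. Second differences: 4, 4, 4.
Level-2 differences are constant, so s has degree 2.
Fitting a degree-2 polynomial gives s(k) = 2k² + k - 2.
Then s(0) = -2.

-2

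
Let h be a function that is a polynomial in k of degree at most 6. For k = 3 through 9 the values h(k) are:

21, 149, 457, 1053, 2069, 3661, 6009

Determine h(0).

Write h(k) = ak^6 + bk^5 + ck^4 + dk³ + ek² + pk + q; the 7 given values yield a linear system in the 7 coefficients.
Solving, the top 2 coefficients vanish, and h(k) = k^4 - 7k² + 2k - 3.
Then h(0) = -3.

-3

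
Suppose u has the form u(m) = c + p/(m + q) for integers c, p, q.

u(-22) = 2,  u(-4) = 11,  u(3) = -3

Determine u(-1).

-19

(u(m) − c)(m + q) = p for each data point; the three points give a linear system in c and q, then p follows.
Solving: c = 1, q = 2, p = -20, so u(m) = 1 − 20/(m + 2).
Then u(-1) = 1 − 20/1 = -19.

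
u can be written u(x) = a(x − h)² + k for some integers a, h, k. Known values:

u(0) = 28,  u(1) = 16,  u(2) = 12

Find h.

First differences -12, -4; second difference 8 = 2a, so a = 4.
Expanding, the x-coefficient is −2ah = -8h; matching it to the data gives h = 2, and then k = 12.
So u(x) = 4(x − 2)² + 12.
Hence h = 2.

2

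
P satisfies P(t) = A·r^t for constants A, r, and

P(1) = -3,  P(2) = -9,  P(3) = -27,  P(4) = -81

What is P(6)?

-729

Consecutive ratio: -9/(-3) = 3, and -27/(-9) = 3, so r = 3.
Then A·3^1 = -3 gives A = -1, and P(t) = -1·3^t.
P(6) = -1·3^6 = -729.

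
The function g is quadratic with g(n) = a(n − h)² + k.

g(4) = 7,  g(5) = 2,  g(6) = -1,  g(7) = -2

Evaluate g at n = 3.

First differences -5, -3, -1; second difference 2 = 2a, so a = 1.
Expanding, the n-coefficient is −2ah = -2h; matching it to the data gives h = 7, and then k = -2.
So g(n) = 1(n − 7)² − 2.
g(3) = 1·(-4)² − 2 = 14.

14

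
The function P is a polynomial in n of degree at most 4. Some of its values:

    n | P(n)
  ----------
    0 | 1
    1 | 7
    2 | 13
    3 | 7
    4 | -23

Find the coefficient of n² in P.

6

First differences: 6, 6, -6, -30. Second differences: 0, -12, -24. Third differences: -12, -12.
Level-3 differences are constant, so P has degree 3.
Fitting a degree-3 polynomial gives P(n) = -2n³ + 6n² + 2n + 1.
The coefficient of n² is 6.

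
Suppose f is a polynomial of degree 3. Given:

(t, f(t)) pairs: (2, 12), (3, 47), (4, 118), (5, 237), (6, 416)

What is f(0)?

2

First differences: 35, 71, 119, 179. Second differences: 36, 48, 60. Third differences: 12, 12.
Level-3 differences are constant, so f has degree 3.
Fitting a degree-3 polynomial gives f(t) = 2t³ - 3t + 2.
Then f(0) = 2.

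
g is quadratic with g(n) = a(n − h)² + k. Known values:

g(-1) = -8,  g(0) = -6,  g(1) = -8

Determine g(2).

-14

First differences 2, -2; second difference -4 = 2a, so a = -2.
Expanding, the n-coefficient is −2ah = 4h; matching it to the data gives h = 0, and then k = -6.
So g(n) = -2(n + 0)² − 6.
g(2) = -2·2² − 6 = -14.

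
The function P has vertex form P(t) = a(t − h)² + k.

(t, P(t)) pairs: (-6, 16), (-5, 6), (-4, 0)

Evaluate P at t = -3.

First differences -10, -6; second difference 4 = 2a, so a = 2.
Expanding, the t-coefficient is −2ah = -4h; matching it to the data gives h = -3, and then k = -2.
So P(t) = 2(t + 3)² − 2.
P(-3) = 2·0² − 2 = -2.

-2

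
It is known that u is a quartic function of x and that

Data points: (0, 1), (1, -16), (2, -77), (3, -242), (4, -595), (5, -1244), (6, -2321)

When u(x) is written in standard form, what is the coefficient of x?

-9

Write u(x) = ax^4 + bx³ + cx² + dx + e; the 7 given values yield a linear system in the 5 coefficients.
Solving, u(x) = -x^4 - 4x³ - 3x² - 9x + 1.
The coefficient of x is -9.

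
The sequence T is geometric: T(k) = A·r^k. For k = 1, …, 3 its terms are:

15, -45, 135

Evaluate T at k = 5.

1215

Consecutive ratio: -45/15 = -3, and 135/(-45) = -3, so r = -3.
Then A·(-3)^1 = 15 gives A = -5, and T(k) = -5·(-3)^k.
T(5) = -5·(-3)^5 = 1215.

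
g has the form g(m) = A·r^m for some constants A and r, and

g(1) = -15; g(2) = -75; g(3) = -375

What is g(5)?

Consecutive ratio: -75/(-15) = 5, and -375/(-75) = 5, so r = 5.
Then A·5^1 = -15 gives A = -3, and g(m) = -3·5^m.
g(5) = -3·5^5 = -9375.

-9375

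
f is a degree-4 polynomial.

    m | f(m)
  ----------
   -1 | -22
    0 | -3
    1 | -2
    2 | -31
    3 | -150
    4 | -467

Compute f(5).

Write f(m) = am^4 + bm³ + cm² + dm + e; the 6 given values yield a linear system in the 5 coefficients.
Solving, f(m) = -2m^4 + 2m³ - 7m² + 8m - 3.
Then f(5) = -1138.

-1138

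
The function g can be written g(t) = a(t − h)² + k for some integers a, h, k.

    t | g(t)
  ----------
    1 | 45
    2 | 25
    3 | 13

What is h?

First differences -20, -12; second difference 8 = 2a, so a = 4.
Expanding, the t-coefficient is −2ah = -8h; matching it to the data gives h = 4, and then k = 9.
So g(t) = 4(t − 4)² + 9.
Hence h = 4.

4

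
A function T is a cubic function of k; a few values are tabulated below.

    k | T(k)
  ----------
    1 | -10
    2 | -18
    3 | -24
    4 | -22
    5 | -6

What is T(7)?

First differences: -8, -6, 2, 16. Second differences: 2, 8, 14. Third differences: 6, 6.
Level-3 differences are constant, so T has degree 3.
Fitting a degree-3 polynomial gives T(k) = k³ - 5k² - 6.
Then T(7) = 92.

92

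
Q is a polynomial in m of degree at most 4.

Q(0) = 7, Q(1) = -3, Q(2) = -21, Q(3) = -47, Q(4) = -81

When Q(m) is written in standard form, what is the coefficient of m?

-6

First differences: -10, -18, -26, -34. Second differences: -8, -8, -8.
Level-2 differences are constant, so Q has degree 2.
Fitting a degree-2 polynomial gives Q(m) = -4m² - 6m + 7.
The coefficient of m is -6.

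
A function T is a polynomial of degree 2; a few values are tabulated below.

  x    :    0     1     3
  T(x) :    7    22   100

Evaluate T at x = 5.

242

Write T(x) = ax² + bx + c; the 3 given values yield a linear system in the 3 coefficients.
Solving, T(x) = 8x² + 7x + 7.
Then T(5) = 242.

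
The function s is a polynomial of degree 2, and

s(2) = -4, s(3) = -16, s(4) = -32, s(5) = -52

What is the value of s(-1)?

First differences: -12, -16, -20. Second differences: -4, -4.
Level-2 differences are constant, so s has degree 2.
Fitting a degree-2 polynomial gives s(t) = -2t² - 2t + 8.
Then s(-1) = 8.

8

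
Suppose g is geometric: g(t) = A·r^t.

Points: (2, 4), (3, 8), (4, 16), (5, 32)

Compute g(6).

64

Consecutive ratio: 8/4 = 2, and 16/8 = 2, so r = 2.
Then A·2^2 = 4 gives A = 1, and g(t) = 1·2^t.
g(6) = 1·2^6 = 64.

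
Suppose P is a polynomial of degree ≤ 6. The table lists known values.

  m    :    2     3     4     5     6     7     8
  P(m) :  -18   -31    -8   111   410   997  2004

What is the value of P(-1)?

First differences: -13, 23, 119, 299, 587, 1007. Second differences: 36, 96, 180, 288, 420. Third differences: 60, 84, 108, 132. Fourth differences: 24, 24, 24.
Level-4 differences are constant, so P has degree 4.
Fitting a degree-4 polynomial gives P(m) = m^4 - 4m³ - m² + 3m - 4.
Then P(-1) = -3.

-3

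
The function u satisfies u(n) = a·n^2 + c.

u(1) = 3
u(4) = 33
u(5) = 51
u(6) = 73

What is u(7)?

99

From u(1) = 3 and u(4) = 33: 1a + c = 3 and 16a + c = 33.
Subtracting: 15a = 30, so a = 2; then c = 3 − 2·1 = 1.
So u(n) = 2n² + 1, and u(7) = 99.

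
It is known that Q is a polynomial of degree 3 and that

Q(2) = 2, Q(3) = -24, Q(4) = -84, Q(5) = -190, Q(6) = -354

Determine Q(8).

-904

Write Q(m) = am³ + bm² + cm + d; the 5 given values yield a linear system in the 4 coefficients.
Solving, Q(m) = -2m³ + m² + 7m.
Then Q(8) = -904.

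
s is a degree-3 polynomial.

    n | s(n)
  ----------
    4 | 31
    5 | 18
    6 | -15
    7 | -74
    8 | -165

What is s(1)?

First differences: -13, -33, -59, -91. Second differences: -20, -26, -32. Third differences: -6, -6.
Level-3 differences are constant, so s has degree 3.
Fitting a degree-3 polynomial gives s(n) = -n³ + 5n² + 3n + 3.
Then s(1) = 10.

10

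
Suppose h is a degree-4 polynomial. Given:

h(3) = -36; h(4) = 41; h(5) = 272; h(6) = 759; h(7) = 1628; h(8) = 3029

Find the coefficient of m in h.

Write h(m) = am^4 + bm³ + cm² + dm + e; the 6 given values yield a linear system in the 5 coefficients.
Solving, h(m) = m^4 - m³ - 8m² - 5m - 3.
The coefficient of m is -5.

-5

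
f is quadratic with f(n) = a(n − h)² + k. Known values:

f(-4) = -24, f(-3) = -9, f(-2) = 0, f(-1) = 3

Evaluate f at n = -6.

-72

First differences 15, 9, 3; second difference -6 = 2a, so a = -3.
Expanding, the n-coefficient is −2ah = 6h; matching it to the data gives h = -1, and then k = 3.
So f(n) = -3(n + 1)² + 3.
f(-6) = -3·(-5)² + 3 = -72.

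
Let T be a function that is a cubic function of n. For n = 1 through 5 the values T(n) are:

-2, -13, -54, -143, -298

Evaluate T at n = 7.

-878

Write T(n) = an³ + bn² + cn + d; the 5 given values yield a linear system in the 4 coefficients.
Solving, T(n) = -3n³ + 3n² + n - 3.
Then T(7) = -878.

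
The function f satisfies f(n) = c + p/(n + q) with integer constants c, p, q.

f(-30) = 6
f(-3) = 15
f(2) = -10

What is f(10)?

(f(n) − c)(n + q) = p for each data point; the three points give a linear system in c and q, then p follows.
Solving: c = 5, q = 0, p = -30, so f(n) = 5 − 30/(n + 0).
Then f(10) = 5 − 30/10 = 2.

2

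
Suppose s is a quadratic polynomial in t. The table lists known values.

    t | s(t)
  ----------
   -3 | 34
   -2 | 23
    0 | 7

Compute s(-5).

62

Write s(t) = at² + bt + c; the 3 given values yield a linear system in the 3 coefficients.
Solving, s(t) = t² - 6t + 7.
Then s(-5) = 62.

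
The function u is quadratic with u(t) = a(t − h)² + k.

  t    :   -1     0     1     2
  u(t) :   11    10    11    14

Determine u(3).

First differences -1, 1, 3; second difference 2 = 2a, so a = 1.
Expanding, the t-coefficient is −2ah = -2h; matching it to the data gives h = 0, and then k = 10.
So u(t) = 1(t + 0)² + 10.
u(3) = 1·3² + 10 = 19.

19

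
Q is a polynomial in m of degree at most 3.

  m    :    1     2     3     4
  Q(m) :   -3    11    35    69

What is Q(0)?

-7

First differences: 14, 24, 34. Second differences: 10, 10.
Level-2 differences are constant, so Q has degree 2.
Fitting a degree-2 polynomial gives Q(m) = 5m² - m - 7.
The constant term is Q(0) = -7.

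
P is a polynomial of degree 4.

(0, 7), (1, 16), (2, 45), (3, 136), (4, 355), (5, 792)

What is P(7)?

2800

First differences: 9, 29, 91, 219, 437. Second differences: 20, 62, 128, 218. Third differences: 42, 66, 90. Fourth differences: 24, 24.
Level-4 differences are constant, so P has degree 4.
Fitting a degree-4 polynomial gives P(m) = m^4 + m³ + 7m + 7.
Then P(7) = 2800.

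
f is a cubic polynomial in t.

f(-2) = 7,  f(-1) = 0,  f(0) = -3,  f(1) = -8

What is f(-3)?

24

Write f(t) = at³ + bt² + ct + d; the 4 given values yield a linear system in the 4 coefficients.
Solving, f(t) = -t³ - t² - 3t - 3.
Then f(-3) = 24.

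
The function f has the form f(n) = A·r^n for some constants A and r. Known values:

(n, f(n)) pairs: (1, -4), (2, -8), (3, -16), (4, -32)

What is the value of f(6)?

-128

Consecutive ratio: -8/(-4) = 2, and -16/(-8) = 2, so r = 2.
Then A·2^1 = -4 gives A = -2, and f(n) = -2·2^n.
f(6) = -2·2^6 = -128.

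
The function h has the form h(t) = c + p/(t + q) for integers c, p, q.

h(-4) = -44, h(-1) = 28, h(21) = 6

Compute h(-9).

-4

(h(t) − c)(t + q) = p for each data point; the three points give a linear system in c and q, then p follows.
Solving: c = 4, q = 3, p = 48, so h(t) = 4 + 48/(t + 3).
Then h(-9) = 4 + 48/(-6) = -4.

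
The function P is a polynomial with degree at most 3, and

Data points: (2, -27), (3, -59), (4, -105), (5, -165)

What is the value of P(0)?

Write P(n) = an³ + bn² + cn + d; the 4 given values yield a linear system in the 4 coefficients.
Solving, the leading coefficient vanishes, and P(n) = -7n² + 3n - 5.
Then P(0) = -5.

-5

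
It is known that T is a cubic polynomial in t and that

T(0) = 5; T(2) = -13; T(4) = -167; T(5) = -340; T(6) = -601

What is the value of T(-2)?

Write T(t) = at³ + bt² + ct + d; the 5 given values yield a linear system in the 4 coefficients.
Solving, T(t) = -3t³ + t² + t + 5.
Then T(-2) = 31.

31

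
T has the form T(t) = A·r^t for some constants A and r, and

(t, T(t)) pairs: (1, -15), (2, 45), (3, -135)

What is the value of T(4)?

405

Consecutive ratio: 45/(-15) = -3, and -135/45 = -3, so r = -3.
Then A·(-3)^1 = -15 gives A = 5, and T(t) = 5·(-3)^t.
T(4) = 5·(-3)^4 = 405.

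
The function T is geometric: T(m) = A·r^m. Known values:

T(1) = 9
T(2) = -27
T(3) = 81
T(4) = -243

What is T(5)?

729

Consecutive ratio: -27/9 = -3, and 81/(-27) = -3, so r = -3.
Then A·(-3)^1 = 9 gives A = -3, and T(m) = -3·(-3)^m.
T(5) = -3·(-3)^5 = 729.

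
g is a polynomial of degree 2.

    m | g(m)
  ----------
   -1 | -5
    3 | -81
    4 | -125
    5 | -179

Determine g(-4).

-53

Write g(m) = am² + bm + c; the 4 given values yield a linear system in the 3 coefficients.
Solving, g(m) = -5m² - 9m - 9.
Then g(-4) = -53.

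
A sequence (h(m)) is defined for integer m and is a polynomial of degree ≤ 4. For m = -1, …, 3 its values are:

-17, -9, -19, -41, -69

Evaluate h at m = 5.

-119

First differences: 8, -10, -22, -28. Second differences: -18, -12, -6. Third differences: 6, 6.
Level-3 differences are constant, so h has degree 3.
Fitting a degree-3 polynomial gives h(m) = m³ - 9m² - 2m - 9.
Then h(5) = -119.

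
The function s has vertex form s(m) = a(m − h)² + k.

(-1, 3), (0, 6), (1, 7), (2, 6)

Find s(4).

First differences 3, 1, -1; second difference -2 = 2a, so a = -1.
Expanding, the m-coefficient is −2ah = 2h; matching it to the data gives h = 1, and then k = 7.
So s(m) = -1(m − 1)² + 7.
s(4) = -1·3² + 7 = -2.

-2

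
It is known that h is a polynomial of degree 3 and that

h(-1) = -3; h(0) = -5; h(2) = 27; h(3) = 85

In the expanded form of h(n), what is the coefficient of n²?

4

Write h(n) = an³ + bn² + cn + d; the 4 given values yield a linear system in the 4 coefficients.
Solving, h(n) = 2n³ + 4n² - 5.
The coefficient of n² is 4.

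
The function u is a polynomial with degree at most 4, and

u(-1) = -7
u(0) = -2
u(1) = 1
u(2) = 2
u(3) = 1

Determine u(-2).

First differences: 5, 3, 1, -1. Second differences: -2, -2, -2.
Level-2 differences are constant, so u has degree 2.
Fitting a degree-2 polynomial gives u(x) = -x² + 4x - 2.
Then u(-2) = -14.

-14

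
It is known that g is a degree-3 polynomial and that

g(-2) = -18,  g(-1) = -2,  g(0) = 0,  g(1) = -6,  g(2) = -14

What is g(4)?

Write g(n) = an³ + bn² + cn + d; the 5 given values yield a linear system in the 4 coefficients.
Solving, g(n) = n³ - 4n² - 3n.
Then g(4) = -12.

-12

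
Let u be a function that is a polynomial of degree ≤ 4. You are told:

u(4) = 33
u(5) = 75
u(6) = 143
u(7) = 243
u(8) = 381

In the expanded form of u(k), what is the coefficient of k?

-1

First differences: 42, 68, 100, 138. Second differences: 26, 32, 38. Third differences: 6, 6.
Level-3 differences are constant, so u has degree 3.
Fitting a degree-3 polynomial gives u(k) = k³ - 2k² - k + 5.
The coefficient of k is -1.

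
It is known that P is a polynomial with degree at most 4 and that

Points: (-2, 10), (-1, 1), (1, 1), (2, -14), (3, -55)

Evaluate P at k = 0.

Write P(k) = ak^4 + bk³ + ck² + dk + e; the 5 given values yield a linear system in the 5 coefficients.
Solving, the leading coefficient vanishes, and P(k) = -2k³ - k² + 2k + 2.
Then P(0) = 2.

2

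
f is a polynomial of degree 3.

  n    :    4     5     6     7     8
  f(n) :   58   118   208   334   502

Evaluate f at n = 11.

Write f(n) = an³ + bn² + cn + d; the 5 given values yield a linear system in the 4 coefficients.
Solving, f(n) = n³ - n - 2.
Then f(11) = 1318.

1318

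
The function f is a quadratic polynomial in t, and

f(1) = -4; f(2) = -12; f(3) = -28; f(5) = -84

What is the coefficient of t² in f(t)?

Write f(t) = at² + bt + c; the 4 given values yield a linear system in the 3 coefficients.
Solving, f(t) = -4t² + 4t - 4.
The coefficient of t² is -4.

-4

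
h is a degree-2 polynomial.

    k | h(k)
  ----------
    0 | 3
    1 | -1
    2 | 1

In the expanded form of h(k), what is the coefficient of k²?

3

Write h(k) = ak² + bk + c; the 3 given values yield a linear system in the 3 coefficients.
Solving, h(k) = 3k² - 7k + 3.
The coefficient of k² is 3.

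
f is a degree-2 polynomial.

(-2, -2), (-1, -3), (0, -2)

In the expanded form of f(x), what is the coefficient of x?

Write f(x) = ax² + bx + c; the 3 given values yield a linear system in the 3 coefficients.
Solving, f(x) = x² + 2x - 2.
The coefficient of x is 2.

2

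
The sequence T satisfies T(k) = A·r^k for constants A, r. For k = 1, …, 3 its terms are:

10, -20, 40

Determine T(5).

160

Consecutive ratio: -20/10 = -2, and 40/(-20) = -2, so r = -2.
Then A·(-2)^1 = 10 gives A = -5, and T(k) = -5·(-2)^k.
T(5) = -5·(-2)^5 = 160.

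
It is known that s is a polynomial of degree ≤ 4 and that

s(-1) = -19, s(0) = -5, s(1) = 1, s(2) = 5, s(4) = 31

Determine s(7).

205

Write s(n) = an^4 + bn³ + cn² + dn + e; the 5 given values yield a linear system in the 5 coefficients.
Solving, the leading coefficient vanishes, and s(n) = n³ - 4n² + 9n - 5.
Then s(7) = 205.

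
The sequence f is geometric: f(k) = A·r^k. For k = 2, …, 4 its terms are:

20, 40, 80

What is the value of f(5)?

Consecutive ratio: 40/20 = 2, and 80/40 = 2, so r = 2.
Then A·2^2 = 20 gives A = 5, and f(k) = 5·2^k.
f(5) = 5·2^5 = 160.

160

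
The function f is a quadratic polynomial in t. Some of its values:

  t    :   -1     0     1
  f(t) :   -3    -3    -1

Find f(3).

Write f(t) = at² + bt + c; the 3 given values yield a linear system in the 3 coefficients.
Solving, f(t) = t² + t - 3.
Then f(3) = 9.

9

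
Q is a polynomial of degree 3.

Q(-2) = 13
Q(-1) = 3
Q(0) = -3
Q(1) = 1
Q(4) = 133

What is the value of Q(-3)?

21

Write Q(t) = at³ + bt² + ct + d; the 5 given values yield a linear system in the 4 coefficients.
Solving, Q(t) = t³ + 5t² - 2t - 3.
Then Q(-3) = 21.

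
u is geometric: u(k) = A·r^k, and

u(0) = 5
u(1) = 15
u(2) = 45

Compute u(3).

135

Consecutive ratio: 15/5 = 3, and 45/15 = 3, so r = 3.
Then A·3^0 = 5 gives A = 5, and u(k) = 5·3^k.
u(3) = 5·3^3 = 135.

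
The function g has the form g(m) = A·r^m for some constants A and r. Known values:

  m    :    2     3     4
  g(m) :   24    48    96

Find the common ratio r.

Consecutive ratio: 48/24 = 2, and 96/48 = 2, so r = 2.
Then A·2^2 = 24 gives A = 6, and g(m) = 6·2^m.

2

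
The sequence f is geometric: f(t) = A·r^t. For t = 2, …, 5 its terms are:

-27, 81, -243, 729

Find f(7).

Consecutive ratio: 81/(-27) = -3, and -243/81 = -3, so r = -3.
Then A·(-3)^2 = -27 gives A = -3, and f(t) = -3·(-3)^t.
f(7) = -3·(-3)^7 = 6561.

6561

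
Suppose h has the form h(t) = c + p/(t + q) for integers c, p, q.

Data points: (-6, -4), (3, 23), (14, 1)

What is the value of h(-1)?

(h(t) − c)(t + q) = p for each data point; the three points give a linear system in c and q, then p follows.
Solving: c = -1, q = -2, p = 24, so h(t) = -1 + 24/(t − 2).
Then h(-1) = -1 + 24/(-3) = -9.

-9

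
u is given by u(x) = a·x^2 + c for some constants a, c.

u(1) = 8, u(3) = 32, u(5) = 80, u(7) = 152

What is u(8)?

197

From u(1) = 8 and u(3) = 32: 1a + c = 8 and 9a + c = 32.
Subtracting: 8a = 24, so a = 3; then c = 8 − 3·1 = 5.
So u(x) = 3x² + 5, and u(8) = 197.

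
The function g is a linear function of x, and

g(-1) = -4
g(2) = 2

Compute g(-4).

-10

Write g(x) = ax + b; the 2 given values yield a linear system in the 2 coefficients.
Solving, g(x) = 2x - 2.
Then g(-4) = -10.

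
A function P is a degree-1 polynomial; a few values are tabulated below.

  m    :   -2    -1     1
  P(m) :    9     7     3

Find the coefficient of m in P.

Write P(m) = am + b; the 3 given values yield a linear system in the 2 coefficients.
Solving, P(m) = -2m + 5.
The coefficient of m is -2.

-2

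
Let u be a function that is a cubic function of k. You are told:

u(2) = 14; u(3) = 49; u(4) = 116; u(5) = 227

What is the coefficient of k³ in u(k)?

2

Write u(k) = ak³ + bk² + ck + d; the 4 given values yield a linear system in the 4 coefficients.
Solving, u(k) = 2k³ - 2k² + 7k - 8.
The coefficient of k³ is 2.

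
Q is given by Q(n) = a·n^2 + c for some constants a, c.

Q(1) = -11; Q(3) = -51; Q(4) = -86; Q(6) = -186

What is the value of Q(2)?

From Q(1) = -11 and Q(3) = -51: 1a + c = -11 and 9a + c = -51.
Subtracting: 8a = -40, so a = -5; then c = -11 − (-5)·1 = -6.
So Q(n) = -5n² − 6, and Q(2) = -26.

-26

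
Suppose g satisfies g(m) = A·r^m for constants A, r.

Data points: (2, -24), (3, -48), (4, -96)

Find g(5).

-192

Consecutive ratio: -48/(-24) = 2, and -96/(-48) = 2, so r = 2.
Then A·2^2 = -24 gives A = -6, and g(m) = -6·2^m.
g(5) = -6·2^5 = -192.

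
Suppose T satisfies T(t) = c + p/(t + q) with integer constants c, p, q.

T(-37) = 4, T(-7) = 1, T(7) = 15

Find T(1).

-15

(T(t) − c)(t + q) = p for each data point; the three points give a linear system in c and q, then p follows.
Solving: c = 5, q = -3, p = 40, so T(t) = 5 + 40/(t − 3).
Then T(1) = 5 + 40/(-2) = -15.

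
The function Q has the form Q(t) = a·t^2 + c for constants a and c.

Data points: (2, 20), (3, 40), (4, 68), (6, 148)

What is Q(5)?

104

From Q(2) = 20 and Q(3) = 40: 4a + c = 20 and 9a + c = 40.
Subtracting: 5a = 20, so a = 4; then c = 20 − 4·4 = 4.
So Q(t) = 4t² + 4, and Q(5) = 104.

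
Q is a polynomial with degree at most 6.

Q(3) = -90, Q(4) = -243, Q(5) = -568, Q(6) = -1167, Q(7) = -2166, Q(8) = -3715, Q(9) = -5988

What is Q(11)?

First differences: -153, -325, -599, -999, -1549, -2273. Second differences: -172, -274, -400, -550, -724. Third differences: -102, -126, -150, -174. Fourth differences: -24, -24, -24.
Level-4 differences are constant, so Q has degree 4.
Fitting a degree-4 polynomial gives Q(m) = -m^4 + m³ - m² - 8m - 3.
Then Q(11) = -13522.

-13522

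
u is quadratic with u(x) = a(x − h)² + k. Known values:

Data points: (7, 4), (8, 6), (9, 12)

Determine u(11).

First differences 2, 6; second difference 4 = 2a, so a = 2.
Expanding, the x-coefficient is −2ah = -4h; matching it to the data gives h = 7, and then k = 4.
So u(x) = 2(x − 7)² + 4.
u(11) = 2·4² + 4 = 36.

36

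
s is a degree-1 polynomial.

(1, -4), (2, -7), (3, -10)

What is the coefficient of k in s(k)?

-3

First differences: -3, -3.
Level-1 differences are constant, so s has degree 1.
Fitting a degree-1 polynomial gives s(k) = -3k - 1.
The coefficient of k is -3.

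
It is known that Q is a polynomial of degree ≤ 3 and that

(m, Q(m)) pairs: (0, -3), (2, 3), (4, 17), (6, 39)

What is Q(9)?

Write Q(m) = am³ + bm² + cm + d; the 4 given values yield a linear system in the 4 coefficients.
Solving, the leading coefficient vanishes, and Q(m) = m² + m - 3.
Then Q(9) = 87.

87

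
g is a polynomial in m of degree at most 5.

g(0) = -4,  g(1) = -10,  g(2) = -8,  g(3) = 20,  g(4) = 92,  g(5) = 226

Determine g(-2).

First differences: -6, 2, 28, 72, 134. Second differences: 8, 26, 44, 62. Third differences: 18, 18, 18.
Level-3 differences are constant, so g has degree 3.
Fitting a degree-3 polynomial gives g(m) = 3m³ - 5m² - 4m - 4.
Then g(-2) = -40.

-40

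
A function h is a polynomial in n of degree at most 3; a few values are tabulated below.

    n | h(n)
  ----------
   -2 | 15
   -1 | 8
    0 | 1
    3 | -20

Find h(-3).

22

Write h(n) = an³ + bn² + cn + d; the 4 given values yield a linear system in the 4 coefficients.
Solving, the top 2 coefficients vanish, and h(n) = -7n + 1.
Then h(-3) = 22.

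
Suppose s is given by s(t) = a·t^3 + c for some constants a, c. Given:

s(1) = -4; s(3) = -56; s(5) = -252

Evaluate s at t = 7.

-688

From s(1) = -4 and s(3) = -56: 1a + c = -4 and 27a + c = -56.
Subtracting: 26a = -52, so a = -2; then c = -4 − (-2)·1 = -2.
So s(t) = -2t³ − 2, and s(7) = -688.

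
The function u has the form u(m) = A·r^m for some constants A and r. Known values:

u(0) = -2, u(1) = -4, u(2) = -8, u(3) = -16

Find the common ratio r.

2

Consecutive ratio: -4/(-2) = 2, and -8/(-4) = 2, so r = 2.
Then A·2^0 = -2 gives A = -2, and u(m) = -2·2^m.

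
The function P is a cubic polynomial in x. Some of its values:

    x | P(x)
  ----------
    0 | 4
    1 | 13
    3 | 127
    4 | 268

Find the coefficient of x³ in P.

3

Write P(x) = ax³ + bx² + cx + d; the 4 given values yield a linear system in the 4 coefficients.
Solving, P(x) = 3x³ + 4x² + 2x + 4.
The coefficient of x³ is 3.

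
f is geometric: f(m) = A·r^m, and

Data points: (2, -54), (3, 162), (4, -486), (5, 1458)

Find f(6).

-4374

Consecutive ratio: 162/(-54) = -3, and -486/162 = -3, so r = -3.
Then A·(-3)^2 = -54 gives A = -6, and f(m) = -6·(-3)^m.
f(6) = -6·(-3)^6 = -4374.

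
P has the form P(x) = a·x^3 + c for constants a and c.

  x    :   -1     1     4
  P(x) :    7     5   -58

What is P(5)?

-119

From P(-1) = 7 and P(1) = 5: -1a + c = 7 and 1a + c = 5.
Subtracting: 2a = -2, so a = -1; then c = 7 − (-1)·(-1) = 6.
So P(x) = -1x³ + 6, and P(5) = -119.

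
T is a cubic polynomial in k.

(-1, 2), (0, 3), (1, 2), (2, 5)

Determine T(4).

Write T(k) = ak³ + bk² + ck + d; the 4 given values yield a linear system in the 4 coefficients.
Solving, T(k) = k³ - k² - k + 3.
Then T(4) = 47.

47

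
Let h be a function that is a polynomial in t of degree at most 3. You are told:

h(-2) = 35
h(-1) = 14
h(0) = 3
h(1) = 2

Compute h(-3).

First differences: -21, -11, -1. Second differences: 10, 10.
Level-2 differences are constant, so h has degree 2.
Fitting a degree-2 polynomial gives h(t) = 5t² - 6t + 3.
Then h(-3) = 66.

66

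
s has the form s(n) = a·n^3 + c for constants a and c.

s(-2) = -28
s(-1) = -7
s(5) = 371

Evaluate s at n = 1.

From s(-2) = -28 and s(-1) = -7: -8a + c = -28 and -1a + c = -7.
Subtracting: 7a = 21, so a = 3; then c = -28 − 3·(-8) = -4.
So s(n) = 3n³ − 4, and s(1) = -1.

-1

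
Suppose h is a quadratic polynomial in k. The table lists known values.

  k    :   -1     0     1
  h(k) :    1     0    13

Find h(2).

Write h(k) = ak² + bk + c; the 3 given values yield a linear system in the 3 coefficients.
Solving, h(k) = 7k² + 6k.
Then h(2) = 40.

40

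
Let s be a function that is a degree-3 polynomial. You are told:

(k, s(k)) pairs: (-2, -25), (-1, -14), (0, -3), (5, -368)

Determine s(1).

Write s(k) = ak³ + bk² + ck + d; the 4 given values yield a linear system in the 4 coefficients.
Solving, s(k) = -2k³ - 6k² + 7k - 3.
Then s(1) = -4.

-4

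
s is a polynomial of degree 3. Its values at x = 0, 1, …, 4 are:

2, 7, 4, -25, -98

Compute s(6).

First differences: 5, -3, -29, -73. Second differences: -8, -26, -44. Third differences: -18, -18.
Level-3 differences are constant, so s has degree 3.
Fitting a degree-3 polynomial gives s(x) = -3x³ + 5x² + 3x + 2.
Then s(6) = -448.

-448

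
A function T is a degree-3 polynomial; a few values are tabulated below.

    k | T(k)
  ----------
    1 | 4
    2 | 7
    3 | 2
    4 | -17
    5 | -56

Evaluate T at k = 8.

-353

First differences: 3, -5, -19, -39. Second differences: -8, -14, -20. Third differences: -6, -6.
Level-3 differences are constant, so T has degree 3.
Fitting a degree-3 polynomial gives T(k) = -k³ + 2k² + 4k - 1.
Then T(8) = -353.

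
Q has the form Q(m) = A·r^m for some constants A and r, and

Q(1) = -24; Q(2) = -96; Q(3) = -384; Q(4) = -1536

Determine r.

4

Consecutive ratio: -96/(-24) = 4, and -384/(-96) = 4, so r = 4.
Then A·4^1 = -24 gives A = -6, and Q(m) = -6·4^m.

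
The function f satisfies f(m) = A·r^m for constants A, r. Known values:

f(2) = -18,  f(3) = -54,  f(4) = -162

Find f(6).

-1458

Consecutive ratio: -54/(-18) = 3, and -162/(-54) = 3, so r = 3.
Then A·3^2 = -18 gives A = -2, and f(m) = -2·3^m.
f(6) = -2·3^6 = -1458.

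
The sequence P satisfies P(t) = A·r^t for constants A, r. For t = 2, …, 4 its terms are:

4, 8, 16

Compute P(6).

Consecutive ratio: 8/4 = 2, and 16/8 = 2, so r = 2.
Then A·2^2 = 4 gives A = 1, and P(t) = 1·2^t.
P(6) = 1·2^6 = 64.

64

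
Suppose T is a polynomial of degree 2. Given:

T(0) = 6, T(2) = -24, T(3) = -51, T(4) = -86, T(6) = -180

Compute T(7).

-239

Write T(n) = an² + bn + c; the 5 given values yield a linear system in the 3 coefficients.
Solving, T(n) = -4n² - 7n + 6.
Then T(7) = -239.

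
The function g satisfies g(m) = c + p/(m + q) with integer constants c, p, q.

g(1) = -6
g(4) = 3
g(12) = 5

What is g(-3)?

10

(g(m) − c)(m + q) = p for each data point; the three points give a linear system in c and q, then p follows.
Solving: c = 6, q = 0, p = -12, so g(m) = 6 − 12/(m + 0).
Then g(-3) = 6 − 12/(-3) = 10.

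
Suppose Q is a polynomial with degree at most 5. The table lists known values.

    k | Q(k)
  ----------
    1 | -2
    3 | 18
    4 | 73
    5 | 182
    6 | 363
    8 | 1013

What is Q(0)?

Write Q(k) = ak^5 + bk^4 + ck³ + dk² + ek + p; the 6 given values yield a linear system in the 6 coefficients.
Solving, the top 2 coefficients vanish, and Q(k) = 3k³ - 9k² + 7k - 3.
The constant term is Q(0) = -3.

-3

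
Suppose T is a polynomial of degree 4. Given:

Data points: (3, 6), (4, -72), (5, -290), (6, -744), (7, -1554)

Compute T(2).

Write T(m) = am^4 + bm³ + cm² + dm + e; the 5 given values yield a linear system in the 5 coefficients.
Solving, T(m) = -m^4 + 2m³ + 3m² + 2m.
Then T(2) = 16.

16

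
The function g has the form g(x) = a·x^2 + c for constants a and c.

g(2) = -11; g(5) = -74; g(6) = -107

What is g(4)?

From g(2) = -11 and g(5) = -74: 4a + c = -11 and 25a + c = -74.
Subtracting: 21a = -63, so a = -3; then c = -11 − (-3)·4 = 1.
So g(x) = -3x² + 1, and g(4) = -47.

-47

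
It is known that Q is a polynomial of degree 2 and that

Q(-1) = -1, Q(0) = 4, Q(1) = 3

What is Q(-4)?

-52

Write Q(k) = ak² + bk + c; the 3 given values yield a linear system in the 3 coefficients.
Solving, Q(k) = -3k² + 2k + 4.
Then Q(-4) = -52.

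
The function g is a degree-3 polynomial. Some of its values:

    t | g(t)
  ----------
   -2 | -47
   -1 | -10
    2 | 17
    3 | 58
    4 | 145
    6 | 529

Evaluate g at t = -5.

Write g(t) = at³ + bt² + ct + d; the 6 given values yield a linear system in the 4 coefficients.
Solving, g(t) = 3t³ - 4t² + 4t + 1.
Then g(-5) = -494.

-494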